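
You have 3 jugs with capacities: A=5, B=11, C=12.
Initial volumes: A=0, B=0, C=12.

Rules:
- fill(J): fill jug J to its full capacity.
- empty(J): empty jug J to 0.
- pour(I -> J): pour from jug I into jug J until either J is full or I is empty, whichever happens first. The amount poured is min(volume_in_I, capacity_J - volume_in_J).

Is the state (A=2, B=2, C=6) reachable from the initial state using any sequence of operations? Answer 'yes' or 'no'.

BFS explored all 496 reachable states.
Reachable set includes: (0,0,0), (0,0,1), (0,0,2), (0,0,3), (0,0,4), (0,0,5), (0,0,6), (0,0,7), (0,0,8), (0,0,9), (0,0,10), (0,0,11) ...
Target (A=2, B=2, C=6) not in reachable set → no.

Answer: no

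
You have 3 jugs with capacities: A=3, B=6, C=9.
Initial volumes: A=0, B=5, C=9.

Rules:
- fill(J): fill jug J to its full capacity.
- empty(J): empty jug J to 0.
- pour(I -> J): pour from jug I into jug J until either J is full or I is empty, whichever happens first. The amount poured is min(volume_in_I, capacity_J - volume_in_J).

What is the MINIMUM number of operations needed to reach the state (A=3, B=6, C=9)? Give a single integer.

BFS from (A=0, B=5, C=9). One shortest path:
  1. fill(A) -> (A=3 B=5 C=9)
  2. fill(B) -> (A=3 B=6 C=9)
Reached target in 2 moves.

Answer: 2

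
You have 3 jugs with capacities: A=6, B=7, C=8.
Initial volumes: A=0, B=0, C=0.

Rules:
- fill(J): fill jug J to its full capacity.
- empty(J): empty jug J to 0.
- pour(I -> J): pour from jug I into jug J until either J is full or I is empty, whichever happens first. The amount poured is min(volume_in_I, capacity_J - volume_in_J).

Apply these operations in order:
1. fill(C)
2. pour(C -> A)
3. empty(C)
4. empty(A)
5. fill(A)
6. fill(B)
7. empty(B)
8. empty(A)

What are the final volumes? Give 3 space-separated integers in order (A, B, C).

Step 1: fill(C) -> (A=0 B=0 C=8)
Step 2: pour(C -> A) -> (A=6 B=0 C=2)
Step 3: empty(C) -> (A=6 B=0 C=0)
Step 4: empty(A) -> (A=0 B=0 C=0)
Step 5: fill(A) -> (A=6 B=0 C=0)
Step 6: fill(B) -> (A=6 B=7 C=0)
Step 7: empty(B) -> (A=6 B=0 C=0)
Step 8: empty(A) -> (A=0 B=0 C=0)

Answer: 0 0 0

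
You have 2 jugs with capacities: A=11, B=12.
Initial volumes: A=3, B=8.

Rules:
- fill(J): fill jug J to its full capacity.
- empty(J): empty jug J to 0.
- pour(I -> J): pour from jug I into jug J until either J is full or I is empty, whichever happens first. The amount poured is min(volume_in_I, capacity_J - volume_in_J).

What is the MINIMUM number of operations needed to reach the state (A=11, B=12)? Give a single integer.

BFS from (A=3, B=8). One shortest path:
  1. fill(A) -> (A=11 B=8)
  2. fill(B) -> (A=11 B=12)
Reached target in 2 moves.

Answer: 2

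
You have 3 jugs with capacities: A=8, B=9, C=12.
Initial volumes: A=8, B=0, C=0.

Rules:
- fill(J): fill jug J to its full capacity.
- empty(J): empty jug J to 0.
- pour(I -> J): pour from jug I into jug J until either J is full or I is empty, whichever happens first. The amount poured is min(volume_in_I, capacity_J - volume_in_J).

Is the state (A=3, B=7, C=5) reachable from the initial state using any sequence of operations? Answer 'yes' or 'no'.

Answer: no

Derivation:
BFS explored all 554 reachable states.
Reachable set includes: (0,0,0), (0,0,1), (0,0,2), (0,0,3), (0,0,4), (0,0,5), (0,0,6), (0,0,7), (0,0,8), (0,0,9), (0,0,10), (0,0,11) ...
Target (A=3, B=7, C=5) not in reachable set → no.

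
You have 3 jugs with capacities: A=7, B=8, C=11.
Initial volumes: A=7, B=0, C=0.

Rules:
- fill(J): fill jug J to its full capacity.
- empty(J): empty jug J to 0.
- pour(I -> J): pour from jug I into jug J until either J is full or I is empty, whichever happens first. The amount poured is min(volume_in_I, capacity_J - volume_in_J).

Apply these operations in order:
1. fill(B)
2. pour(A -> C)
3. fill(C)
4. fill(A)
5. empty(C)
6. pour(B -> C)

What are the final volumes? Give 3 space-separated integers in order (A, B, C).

Answer: 7 0 8

Derivation:
Step 1: fill(B) -> (A=7 B=8 C=0)
Step 2: pour(A -> C) -> (A=0 B=8 C=7)
Step 3: fill(C) -> (A=0 B=8 C=11)
Step 4: fill(A) -> (A=7 B=8 C=11)
Step 5: empty(C) -> (A=7 B=8 C=0)
Step 6: pour(B -> C) -> (A=7 B=0 C=8)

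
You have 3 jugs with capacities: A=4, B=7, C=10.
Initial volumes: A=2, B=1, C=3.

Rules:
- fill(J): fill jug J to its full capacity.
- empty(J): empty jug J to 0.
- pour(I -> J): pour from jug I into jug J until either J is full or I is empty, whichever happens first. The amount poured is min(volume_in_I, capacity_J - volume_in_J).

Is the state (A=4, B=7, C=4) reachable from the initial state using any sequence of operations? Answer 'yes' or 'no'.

BFS from (A=2, B=1, C=3):
  1. fill(A) -> (A=4 B=1 C=3)
  2. fill(C) -> (A=4 B=1 C=10)
  3. pour(C -> B) -> (A=4 B=7 C=4)
Target reached → yes.

Answer: yes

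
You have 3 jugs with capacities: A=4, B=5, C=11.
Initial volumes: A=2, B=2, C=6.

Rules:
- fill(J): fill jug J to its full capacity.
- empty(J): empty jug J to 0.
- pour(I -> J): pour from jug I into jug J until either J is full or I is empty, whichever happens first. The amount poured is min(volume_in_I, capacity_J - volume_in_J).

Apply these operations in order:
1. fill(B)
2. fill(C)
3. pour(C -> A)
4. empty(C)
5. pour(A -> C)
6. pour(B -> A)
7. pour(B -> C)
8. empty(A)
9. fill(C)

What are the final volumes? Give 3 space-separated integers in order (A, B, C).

Answer: 0 0 11

Derivation:
Step 1: fill(B) -> (A=2 B=5 C=6)
Step 2: fill(C) -> (A=2 B=5 C=11)
Step 3: pour(C -> A) -> (A=4 B=5 C=9)
Step 4: empty(C) -> (A=4 B=5 C=0)
Step 5: pour(A -> C) -> (A=0 B=5 C=4)
Step 6: pour(B -> A) -> (A=4 B=1 C=4)
Step 7: pour(B -> C) -> (A=4 B=0 C=5)
Step 8: empty(A) -> (A=0 B=0 C=5)
Step 9: fill(C) -> (A=0 B=0 C=11)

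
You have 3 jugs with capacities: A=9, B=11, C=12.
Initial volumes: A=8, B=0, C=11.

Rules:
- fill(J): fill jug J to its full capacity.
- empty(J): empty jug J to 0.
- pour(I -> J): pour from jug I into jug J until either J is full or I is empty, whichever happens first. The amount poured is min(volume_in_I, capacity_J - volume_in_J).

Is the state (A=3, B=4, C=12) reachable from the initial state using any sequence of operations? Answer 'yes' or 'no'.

Answer: yes

Derivation:
BFS from (A=8, B=0, C=11):
  1. pour(A -> B) -> (A=0 B=8 C=11)
  2. fill(A) -> (A=9 B=8 C=11)
  3. pour(A -> C) -> (A=8 B=8 C=12)
  4. empty(C) -> (A=8 B=8 C=0)
  5. pour(A -> C) -> (A=0 B=8 C=8)
  6. pour(B -> C) -> (A=0 B=4 C=12)
  7. pour(C -> A) -> (A=9 B=4 C=3)
  8. empty(A) -> (A=0 B=4 C=3)
  9. pour(C -> A) -> (A=3 B=4 C=0)
  10. fill(C) -> (A=3 B=4 C=12)
Target reached → yes.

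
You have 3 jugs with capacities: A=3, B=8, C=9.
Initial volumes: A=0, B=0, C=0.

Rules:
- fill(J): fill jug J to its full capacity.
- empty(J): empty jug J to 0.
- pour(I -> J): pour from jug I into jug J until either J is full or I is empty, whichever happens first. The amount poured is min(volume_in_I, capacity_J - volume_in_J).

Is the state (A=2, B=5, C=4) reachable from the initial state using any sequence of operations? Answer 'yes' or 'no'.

Answer: no

Derivation:
BFS explored all 248 reachable states.
Reachable set includes: (0,0,0), (0,0,1), (0,0,2), (0,0,3), (0,0,4), (0,0,5), (0,0,6), (0,0,7), (0,0,8), (0,0,9), (0,1,0), (0,1,1) ...
Target (A=2, B=5, C=4) not in reachable set → no.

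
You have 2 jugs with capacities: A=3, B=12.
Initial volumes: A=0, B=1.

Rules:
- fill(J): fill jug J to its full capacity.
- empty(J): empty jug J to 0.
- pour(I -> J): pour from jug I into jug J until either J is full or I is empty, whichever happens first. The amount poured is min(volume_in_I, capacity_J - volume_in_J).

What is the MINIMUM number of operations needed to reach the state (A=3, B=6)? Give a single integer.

Answer: 4

Derivation:
BFS from (A=0, B=1). One shortest path:
  1. fill(B) -> (A=0 B=12)
  2. pour(B -> A) -> (A=3 B=9)
  3. empty(A) -> (A=0 B=9)
  4. pour(B -> A) -> (A=3 B=6)
Reached target in 4 moves.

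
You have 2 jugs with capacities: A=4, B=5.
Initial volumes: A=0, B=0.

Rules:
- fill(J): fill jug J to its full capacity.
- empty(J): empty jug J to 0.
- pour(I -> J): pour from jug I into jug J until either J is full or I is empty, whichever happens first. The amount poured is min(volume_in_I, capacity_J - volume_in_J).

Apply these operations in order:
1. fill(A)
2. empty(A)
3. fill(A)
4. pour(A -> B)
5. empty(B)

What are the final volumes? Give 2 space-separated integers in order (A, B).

Step 1: fill(A) -> (A=4 B=0)
Step 2: empty(A) -> (A=0 B=0)
Step 3: fill(A) -> (A=4 B=0)
Step 4: pour(A -> B) -> (A=0 B=4)
Step 5: empty(B) -> (A=0 B=0)

Answer: 0 0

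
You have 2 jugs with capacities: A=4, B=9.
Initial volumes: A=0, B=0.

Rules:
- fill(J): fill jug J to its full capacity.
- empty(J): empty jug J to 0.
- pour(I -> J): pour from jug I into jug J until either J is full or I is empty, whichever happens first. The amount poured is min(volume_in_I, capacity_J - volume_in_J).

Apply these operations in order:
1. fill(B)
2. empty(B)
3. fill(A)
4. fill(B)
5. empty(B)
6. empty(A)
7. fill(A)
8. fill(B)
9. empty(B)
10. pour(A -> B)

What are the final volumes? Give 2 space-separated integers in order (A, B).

Answer: 0 4

Derivation:
Step 1: fill(B) -> (A=0 B=9)
Step 2: empty(B) -> (A=0 B=0)
Step 3: fill(A) -> (A=4 B=0)
Step 4: fill(B) -> (A=4 B=9)
Step 5: empty(B) -> (A=4 B=0)
Step 6: empty(A) -> (A=0 B=0)
Step 7: fill(A) -> (A=4 B=0)
Step 8: fill(B) -> (A=4 B=9)
Step 9: empty(B) -> (A=4 B=0)
Step 10: pour(A -> B) -> (A=0 B=4)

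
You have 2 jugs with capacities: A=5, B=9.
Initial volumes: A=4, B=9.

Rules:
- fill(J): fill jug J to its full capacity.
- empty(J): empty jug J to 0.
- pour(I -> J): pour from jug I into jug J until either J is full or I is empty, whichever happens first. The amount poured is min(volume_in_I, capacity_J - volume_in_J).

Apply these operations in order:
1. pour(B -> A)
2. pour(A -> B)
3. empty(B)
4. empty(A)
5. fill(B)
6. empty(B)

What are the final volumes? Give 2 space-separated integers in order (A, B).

Step 1: pour(B -> A) -> (A=5 B=8)
Step 2: pour(A -> B) -> (A=4 B=9)
Step 3: empty(B) -> (A=4 B=0)
Step 4: empty(A) -> (A=0 B=0)
Step 5: fill(B) -> (A=0 B=9)
Step 6: empty(B) -> (A=0 B=0)

Answer: 0 0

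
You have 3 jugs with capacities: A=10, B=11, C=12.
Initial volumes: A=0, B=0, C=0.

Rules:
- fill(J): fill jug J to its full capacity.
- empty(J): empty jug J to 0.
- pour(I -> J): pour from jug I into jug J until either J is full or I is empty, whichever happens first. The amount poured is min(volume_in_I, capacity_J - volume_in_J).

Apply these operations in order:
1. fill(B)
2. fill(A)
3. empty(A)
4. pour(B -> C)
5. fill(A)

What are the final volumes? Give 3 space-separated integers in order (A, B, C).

Step 1: fill(B) -> (A=0 B=11 C=0)
Step 2: fill(A) -> (A=10 B=11 C=0)
Step 3: empty(A) -> (A=0 B=11 C=0)
Step 4: pour(B -> C) -> (A=0 B=0 C=11)
Step 5: fill(A) -> (A=10 B=0 C=11)

Answer: 10 0 11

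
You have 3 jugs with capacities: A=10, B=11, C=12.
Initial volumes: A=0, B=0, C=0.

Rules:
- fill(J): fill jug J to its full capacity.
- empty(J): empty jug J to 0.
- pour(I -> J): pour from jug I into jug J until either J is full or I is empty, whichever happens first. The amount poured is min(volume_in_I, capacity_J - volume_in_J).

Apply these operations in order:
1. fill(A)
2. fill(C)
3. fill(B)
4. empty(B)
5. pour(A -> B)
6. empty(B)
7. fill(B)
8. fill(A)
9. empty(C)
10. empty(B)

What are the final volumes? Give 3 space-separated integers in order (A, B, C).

Step 1: fill(A) -> (A=10 B=0 C=0)
Step 2: fill(C) -> (A=10 B=0 C=12)
Step 3: fill(B) -> (A=10 B=11 C=12)
Step 4: empty(B) -> (A=10 B=0 C=12)
Step 5: pour(A -> B) -> (A=0 B=10 C=12)
Step 6: empty(B) -> (A=0 B=0 C=12)
Step 7: fill(B) -> (A=0 B=11 C=12)
Step 8: fill(A) -> (A=10 B=11 C=12)
Step 9: empty(C) -> (A=10 B=11 C=0)
Step 10: empty(B) -> (A=10 B=0 C=0)

Answer: 10 0 0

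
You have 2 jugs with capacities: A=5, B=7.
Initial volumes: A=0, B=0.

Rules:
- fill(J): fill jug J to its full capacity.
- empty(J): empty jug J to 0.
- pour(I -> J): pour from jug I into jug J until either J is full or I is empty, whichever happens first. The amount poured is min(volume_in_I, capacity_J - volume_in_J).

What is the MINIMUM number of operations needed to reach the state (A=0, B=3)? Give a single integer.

BFS from (A=0, B=0). One shortest path:
  1. fill(A) -> (A=5 B=0)
  2. pour(A -> B) -> (A=0 B=5)
  3. fill(A) -> (A=5 B=5)
  4. pour(A -> B) -> (A=3 B=7)
  5. empty(B) -> (A=3 B=0)
  6. pour(A -> B) -> (A=0 B=3)
Reached target in 6 moves.

Answer: 6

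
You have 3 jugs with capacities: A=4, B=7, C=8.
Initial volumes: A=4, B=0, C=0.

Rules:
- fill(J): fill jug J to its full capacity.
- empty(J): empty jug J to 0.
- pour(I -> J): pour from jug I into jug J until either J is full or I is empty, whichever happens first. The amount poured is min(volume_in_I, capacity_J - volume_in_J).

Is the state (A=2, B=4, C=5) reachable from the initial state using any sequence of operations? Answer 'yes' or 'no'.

BFS explored all 234 reachable states.
Reachable set includes: (0,0,0), (0,0,1), (0,0,2), (0,0,3), (0,0,4), (0,0,5), (0,0,6), (0,0,7), (0,0,8), (0,1,0), (0,1,1), (0,1,2) ...
Target (A=2, B=4, C=5) not in reachable set → no.

Answer: no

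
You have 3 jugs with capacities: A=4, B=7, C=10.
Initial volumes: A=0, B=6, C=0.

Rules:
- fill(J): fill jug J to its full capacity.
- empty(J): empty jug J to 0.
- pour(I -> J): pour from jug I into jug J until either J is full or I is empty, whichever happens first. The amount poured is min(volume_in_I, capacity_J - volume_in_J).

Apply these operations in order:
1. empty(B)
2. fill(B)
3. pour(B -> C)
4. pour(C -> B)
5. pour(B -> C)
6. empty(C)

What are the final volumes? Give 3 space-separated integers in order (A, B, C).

Answer: 0 0 0

Derivation:
Step 1: empty(B) -> (A=0 B=0 C=0)
Step 2: fill(B) -> (A=0 B=7 C=0)
Step 3: pour(B -> C) -> (A=0 B=0 C=7)
Step 4: pour(C -> B) -> (A=0 B=7 C=0)
Step 5: pour(B -> C) -> (A=0 B=0 C=7)
Step 6: empty(C) -> (A=0 B=0 C=0)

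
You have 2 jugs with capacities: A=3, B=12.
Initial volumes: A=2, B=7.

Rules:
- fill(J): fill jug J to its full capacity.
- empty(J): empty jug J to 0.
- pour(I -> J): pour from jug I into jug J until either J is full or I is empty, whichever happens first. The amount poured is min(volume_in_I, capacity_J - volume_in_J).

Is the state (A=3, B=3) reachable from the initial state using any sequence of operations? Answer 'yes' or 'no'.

Answer: yes

Derivation:
BFS from (A=2, B=7):
  1. pour(B -> A) -> (A=3 B=6)
  2. empty(A) -> (A=0 B=6)
  3. pour(B -> A) -> (A=3 B=3)
Target reached → yes.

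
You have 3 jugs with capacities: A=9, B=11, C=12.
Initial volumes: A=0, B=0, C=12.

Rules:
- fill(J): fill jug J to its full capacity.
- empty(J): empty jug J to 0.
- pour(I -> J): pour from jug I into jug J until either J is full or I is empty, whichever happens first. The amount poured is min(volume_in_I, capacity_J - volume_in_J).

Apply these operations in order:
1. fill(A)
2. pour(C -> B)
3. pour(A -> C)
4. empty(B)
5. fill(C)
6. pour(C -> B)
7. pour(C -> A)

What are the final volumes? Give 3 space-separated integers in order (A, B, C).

Answer: 1 11 0

Derivation:
Step 1: fill(A) -> (A=9 B=0 C=12)
Step 2: pour(C -> B) -> (A=9 B=11 C=1)
Step 3: pour(A -> C) -> (A=0 B=11 C=10)
Step 4: empty(B) -> (A=0 B=0 C=10)
Step 5: fill(C) -> (A=0 B=0 C=12)
Step 6: pour(C -> B) -> (A=0 B=11 C=1)
Step 7: pour(C -> A) -> (A=1 B=11 C=0)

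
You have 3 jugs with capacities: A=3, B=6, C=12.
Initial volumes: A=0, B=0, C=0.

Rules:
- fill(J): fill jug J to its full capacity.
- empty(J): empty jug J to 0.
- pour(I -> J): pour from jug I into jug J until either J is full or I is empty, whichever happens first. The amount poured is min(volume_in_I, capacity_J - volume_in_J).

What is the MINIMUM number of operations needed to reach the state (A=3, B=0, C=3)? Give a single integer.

BFS from (A=0, B=0, C=0). One shortest path:
  1. fill(A) -> (A=3 B=0 C=0)
  2. pour(A -> C) -> (A=0 B=0 C=3)
  3. fill(A) -> (A=3 B=0 C=3)
Reached target in 3 moves.

Answer: 3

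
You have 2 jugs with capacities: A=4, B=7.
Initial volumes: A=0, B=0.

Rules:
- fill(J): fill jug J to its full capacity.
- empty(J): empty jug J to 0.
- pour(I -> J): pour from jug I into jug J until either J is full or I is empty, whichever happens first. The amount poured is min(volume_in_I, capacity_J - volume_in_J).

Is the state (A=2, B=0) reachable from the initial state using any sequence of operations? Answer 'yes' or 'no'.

Answer: yes

Derivation:
BFS from (A=0, B=0):
  1. fill(B) -> (A=0 B=7)
  2. pour(B -> A) -> (A=4 B=3)
  3. empty(A) -> (A=0 B=3)
  4. pour(B -> A) -> (A=3 B=0)
  5. fill(B) -> (A=3 B=7)
  6. pour(B -> A) -> (A=4 B=6)
  7. empty(A) -> (A=0 B=6)
  8. pour(B -> A) -> (A=4 B=2)
  9. empty(A) -> (A=0 B=2)
  10. pour(B -> A) -> (A=2 B=0)
Target reached → yes.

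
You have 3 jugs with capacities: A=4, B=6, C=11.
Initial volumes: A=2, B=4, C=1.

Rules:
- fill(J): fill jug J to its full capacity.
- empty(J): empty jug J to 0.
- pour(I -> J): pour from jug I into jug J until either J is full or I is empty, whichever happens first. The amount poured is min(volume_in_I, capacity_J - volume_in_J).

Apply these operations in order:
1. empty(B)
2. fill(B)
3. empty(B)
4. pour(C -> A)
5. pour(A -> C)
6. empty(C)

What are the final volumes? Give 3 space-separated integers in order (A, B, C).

Answer: 0 0 0

Derivation:
Step 1: empty(B) -> (A=2 B=0 C=1)
Step 2: fill(B) -> (A=2 B=6 C=1)
Step 3: empty(B) -> (A=2 B=0 C=1)
Step 4: pour(C -> A) -> (A=3 B=0 C=0)
Step 5: pour(A -> C) -> (A=0 B=0 C=3)
Step 6: empty(C) -> (A=0 B=0 C=0)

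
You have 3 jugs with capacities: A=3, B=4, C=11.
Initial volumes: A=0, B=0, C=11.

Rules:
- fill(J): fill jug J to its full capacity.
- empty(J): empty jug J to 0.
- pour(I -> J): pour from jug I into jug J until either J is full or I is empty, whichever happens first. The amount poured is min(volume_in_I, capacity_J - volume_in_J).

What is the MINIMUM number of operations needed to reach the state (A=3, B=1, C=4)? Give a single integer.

Answer: 4

Derivation:
BFS from (A=0, B=0, C=11). One shortest path:
  1. pour(C -> A) -> (A=3 B=0 C=8)
  2. empty(A) -> (A=0 B=0 C=8)
  3. pour(C -> B) -> (A=0 B=4 C=4)
  4. pour(B -> A) -> (A=3 B=1 C=4)
Reached target in 4 moves.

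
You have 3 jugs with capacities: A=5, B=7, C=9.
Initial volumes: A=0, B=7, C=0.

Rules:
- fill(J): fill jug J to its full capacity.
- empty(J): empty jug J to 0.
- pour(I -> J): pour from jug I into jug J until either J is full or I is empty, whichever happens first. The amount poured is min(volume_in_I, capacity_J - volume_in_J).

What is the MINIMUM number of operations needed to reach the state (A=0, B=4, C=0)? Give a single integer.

BFS from (A=0, B=7, C=0). One shortest path:
  1. empty(B) -> (A=0 B=0 C=0)
  2. fill(C) -> (A=0 B=0 C=9)
  3. pour(C -> A) -> (A=5 B=0 C=4)
  4. empty(A) -> (A=0 B=0 C=4)
  5. pour(C -> B) -> (A=0 B=4 C=0)
Reached target in 5 moves.

Answer: 5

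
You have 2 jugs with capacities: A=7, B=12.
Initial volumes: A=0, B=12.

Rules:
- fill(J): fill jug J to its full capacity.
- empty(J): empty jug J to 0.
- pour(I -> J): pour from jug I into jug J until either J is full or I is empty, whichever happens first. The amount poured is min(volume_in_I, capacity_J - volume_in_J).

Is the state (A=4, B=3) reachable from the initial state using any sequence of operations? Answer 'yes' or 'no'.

Answer: no

Derivation:
BFS explored all 38 reachable states.
Reachable set includes: (0,0), (0,1), (0,2), (0,3), (0,4), (0,5), (0,6), (0,7), (0,8), (0,9), (0,10), (0,11) ...
Target (A=4, B=3) not in reachable set → no.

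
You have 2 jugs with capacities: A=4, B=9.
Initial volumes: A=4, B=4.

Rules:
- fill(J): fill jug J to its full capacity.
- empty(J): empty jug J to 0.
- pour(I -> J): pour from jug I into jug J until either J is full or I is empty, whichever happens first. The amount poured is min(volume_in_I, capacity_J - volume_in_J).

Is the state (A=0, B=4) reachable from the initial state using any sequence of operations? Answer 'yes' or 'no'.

BFS from (A=4, B=4):
  1. empty(A) -> (A=0 B=4)
Target reached → yes.

Answer: yes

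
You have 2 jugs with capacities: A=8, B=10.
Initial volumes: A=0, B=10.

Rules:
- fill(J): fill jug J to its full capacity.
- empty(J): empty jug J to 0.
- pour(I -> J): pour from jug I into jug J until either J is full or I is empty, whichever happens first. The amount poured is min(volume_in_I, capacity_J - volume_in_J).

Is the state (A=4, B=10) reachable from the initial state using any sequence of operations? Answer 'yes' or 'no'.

Answer: yes

Derivation:
BFS from (A=0, B=10):
  1. pour(B -> A) -> (A=8 B=2)
  2. empty(A) -> (A=0 B=2)
  3. pour(B -> A) -> (A=2 B=0)
  4. fill(B) -> (A=2 B=10)
  5. pour(B -> A) -> (A=8 B=4)
  6. empty(A) -> (A=0 B=4)
  7. pour(B -> A) -> (A=4 B=0)
  8. fill(B) -> (A=4 B=10)
Target reached → yes.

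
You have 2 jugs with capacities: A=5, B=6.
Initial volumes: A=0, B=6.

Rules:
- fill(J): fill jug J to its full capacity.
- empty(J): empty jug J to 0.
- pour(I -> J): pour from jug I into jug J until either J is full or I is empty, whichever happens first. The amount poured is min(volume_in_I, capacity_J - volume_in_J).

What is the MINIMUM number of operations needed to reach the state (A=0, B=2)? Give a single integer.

BFS from (A=0, B=6). One shortest path:
  1. pour(B -> A) -> (A=5 B=1)
  2. empty(A) -> (A=0 B=1)
  3. pour(B -> A) -> (A=1 B=0)
  4. fill(B) -> (A=1 B=6)
  5. pour(B -> A) -> (A=5 B=2)
  6. empty(A) -> (A=0 B=2)
Reached target in 6 moves.

Answer: 6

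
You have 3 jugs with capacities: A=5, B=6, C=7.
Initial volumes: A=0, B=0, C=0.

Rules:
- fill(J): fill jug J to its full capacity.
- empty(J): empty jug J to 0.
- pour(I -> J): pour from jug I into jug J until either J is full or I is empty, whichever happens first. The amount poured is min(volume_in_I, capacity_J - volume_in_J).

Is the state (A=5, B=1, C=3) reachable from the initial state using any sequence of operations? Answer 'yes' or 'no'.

BFS from (A=0, B=0, C=0):
  1. fill(C) -> (A=0 B=0 C=7)
  2. pour(C -> A) -> (A=5 B=0 C=2)
  3. empty(A) -> (A=0 B=0 C=2)
  4. pour(C -> B) -> (A=0 B=2 C=0)
  5. fill(C) -> (A=0 B=2 C=7)
  6. pour(C -> B) -> (A=0 B=6 C=3)
  7. pour(B -> A) -> (A=5 B=1 C=3)
Target reached → yes.

Answer: yes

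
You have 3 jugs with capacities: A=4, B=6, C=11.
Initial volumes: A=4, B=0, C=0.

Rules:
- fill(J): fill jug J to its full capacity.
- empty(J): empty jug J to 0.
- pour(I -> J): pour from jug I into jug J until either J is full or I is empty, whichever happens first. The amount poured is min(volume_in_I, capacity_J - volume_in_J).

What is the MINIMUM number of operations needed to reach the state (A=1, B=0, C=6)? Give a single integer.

Answer: 7

Derivation:
BFS from (A=4, B=0, C=0). One shortest path:
  1. empty(A) -> (A=0 B=0 C=0)
  2. fill(C) -> (A=0 B=0 C=11)
  3. pour(C -> A) -> (A=4 B=0 C=7)
  4. empty(A) -> (A=0 B=0 C=7)
  5. pour(C -> B) -> (A=0 B=6 C=1)
  6. pour(C -> A) -> (A=1 B=6 C=0)
  7. pour(B -> C) -> (A=1 B=0 C=6)
Reached target in 7 moves.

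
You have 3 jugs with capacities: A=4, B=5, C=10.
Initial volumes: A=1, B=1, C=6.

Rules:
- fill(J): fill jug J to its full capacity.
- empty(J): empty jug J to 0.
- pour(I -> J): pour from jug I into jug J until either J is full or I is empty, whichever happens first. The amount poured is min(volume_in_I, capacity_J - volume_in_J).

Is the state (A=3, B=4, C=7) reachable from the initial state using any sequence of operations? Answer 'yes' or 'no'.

Answer: no

Derivation:
BFS explored all 223 reachable states.
Reachable set includes: (0,0,0), (0,0,1), (0,0,2), (0,0,3), (0,0,4), (0,0,5), (0,0,6), (0,0,7), (0,0,8), (0,0,9), (0,0,10), (0,1,0) ...
Target (A=3, B=4, C=7) not in reachable set → no.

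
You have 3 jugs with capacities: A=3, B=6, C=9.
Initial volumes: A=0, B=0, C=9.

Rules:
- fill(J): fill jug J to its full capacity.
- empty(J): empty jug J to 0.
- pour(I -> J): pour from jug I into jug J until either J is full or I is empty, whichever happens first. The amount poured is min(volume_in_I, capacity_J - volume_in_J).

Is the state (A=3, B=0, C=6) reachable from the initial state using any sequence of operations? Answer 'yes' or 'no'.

BFS from (A=0, B=0, C=9):
  1. pour(C -> A) -> (A=3 B=0 C=6)
Target reached → yes.

Answer: yes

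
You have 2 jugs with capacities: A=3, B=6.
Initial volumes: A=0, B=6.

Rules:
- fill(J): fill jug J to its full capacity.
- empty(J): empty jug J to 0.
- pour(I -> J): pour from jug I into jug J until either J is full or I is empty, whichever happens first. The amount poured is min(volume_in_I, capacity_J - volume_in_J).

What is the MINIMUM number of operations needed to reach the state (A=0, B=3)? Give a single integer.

Answer: 2

Derivation:
BFS from (A=0, B=6). One shortest path:
  1. pour(B -> A) -> (A=3 B=3)
  2. empty(A) -> (A=0 B=3)
Reached target in 2 moves.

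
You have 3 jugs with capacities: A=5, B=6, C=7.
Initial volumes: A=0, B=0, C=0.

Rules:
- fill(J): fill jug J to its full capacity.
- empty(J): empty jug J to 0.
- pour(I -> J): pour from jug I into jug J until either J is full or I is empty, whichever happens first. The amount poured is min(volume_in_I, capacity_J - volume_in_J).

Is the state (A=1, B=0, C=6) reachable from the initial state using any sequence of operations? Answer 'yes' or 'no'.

BFS from (A=0, B=0, C=0):
  1. fill(C) -> (A=0 B=0 C=7)
  2. pour(C -> B) -> (A=0 B=6 C=1)
  3. pour(C -> A) -> (A=1 B=6 C=0)
  4. pour(B -> C) -> (A=1 B=0 C=6)
Target reached → yes.

Answer: yes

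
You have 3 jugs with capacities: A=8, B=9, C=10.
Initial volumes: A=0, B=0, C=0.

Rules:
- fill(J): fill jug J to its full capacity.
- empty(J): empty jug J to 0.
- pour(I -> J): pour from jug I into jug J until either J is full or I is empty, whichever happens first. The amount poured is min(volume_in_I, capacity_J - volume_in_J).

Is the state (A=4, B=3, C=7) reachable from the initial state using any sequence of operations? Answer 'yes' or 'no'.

Answer: no

Derivation:
BFS explored all 486 reachable states.
Reachable set includes: (0,0,0), (0,0,1), (0,0,2), (0,0,3), (0,0,4), (0,0,5), (0,0,6), (0,0,7), (0,0,8), (0,0,9), (0,0,10), (0,1,0) ...
Target (A=4, B=3, C=7) not in reachable set → no.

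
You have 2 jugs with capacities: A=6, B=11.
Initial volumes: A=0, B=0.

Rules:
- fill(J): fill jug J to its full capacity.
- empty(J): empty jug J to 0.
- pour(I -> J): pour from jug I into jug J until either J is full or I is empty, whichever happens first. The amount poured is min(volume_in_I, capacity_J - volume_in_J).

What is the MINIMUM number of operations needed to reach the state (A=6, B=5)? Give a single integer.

Answer: 2

Derivation:
BFS from (A=0, B=0). One shortest path:
  1. fill(B) -> (A=0 B=11)
  2. pour(B -> A) -> (A=6 B=5)
Reached target in 2 moves.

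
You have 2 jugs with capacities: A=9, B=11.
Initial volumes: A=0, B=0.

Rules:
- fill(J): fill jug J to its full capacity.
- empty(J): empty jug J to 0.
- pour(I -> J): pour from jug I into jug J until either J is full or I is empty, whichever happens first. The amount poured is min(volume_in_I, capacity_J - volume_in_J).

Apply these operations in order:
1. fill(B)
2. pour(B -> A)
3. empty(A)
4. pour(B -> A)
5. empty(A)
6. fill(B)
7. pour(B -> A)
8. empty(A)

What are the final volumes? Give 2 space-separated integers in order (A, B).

Answer: 0 2

Derivation:
Step 1: fill(B) -> (A=0 B=11)
Step 2: pour(B -> A) -> (A=9 B=2)
Step 3: empty(A) -> (A=0 B=2)
Step 4: pour(B -> A) -> (A=2 B=0)
Step 5: empty(A) -> (A=0 B=0)
Step 6: fill(B) -> (A=0 B=11)
Step 7: pour(B -> A) -> (A=9 B=2)
Step 8: empty(A) -> (A=0 B=2)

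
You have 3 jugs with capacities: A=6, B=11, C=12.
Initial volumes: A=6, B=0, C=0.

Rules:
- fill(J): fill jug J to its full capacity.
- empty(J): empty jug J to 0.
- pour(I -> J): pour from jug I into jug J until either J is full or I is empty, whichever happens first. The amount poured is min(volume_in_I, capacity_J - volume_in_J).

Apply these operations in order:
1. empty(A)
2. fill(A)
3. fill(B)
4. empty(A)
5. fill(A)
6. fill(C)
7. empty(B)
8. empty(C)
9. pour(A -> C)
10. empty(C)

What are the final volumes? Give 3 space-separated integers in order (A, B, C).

Answer: 0 0 0

Derivation:
Step 1: empty(A) -> (A=0 B=0 C=0)
Step 2: fill(A) -> (A=6 B=0 C=0)
Step 3: fill(B) -> (A=6 B=11 C=0)
Step 4: empty(A) -> (A=0 B=11 C=0)
Step 5: fill(A) -> (A=6 B=11 C=0)
Step 6: fill(C) -> (A=6 B=11 C=12)
Step 7: empty(B) -> (A=6 B=0 C=12)
Step 8: empty(C) -> (A=6 B=0 C=0)
Step 9: pour(A -> C) -> (A=0 B=0 C=6)
Step 10: empty(C) -> (A=0 B=0 C=0)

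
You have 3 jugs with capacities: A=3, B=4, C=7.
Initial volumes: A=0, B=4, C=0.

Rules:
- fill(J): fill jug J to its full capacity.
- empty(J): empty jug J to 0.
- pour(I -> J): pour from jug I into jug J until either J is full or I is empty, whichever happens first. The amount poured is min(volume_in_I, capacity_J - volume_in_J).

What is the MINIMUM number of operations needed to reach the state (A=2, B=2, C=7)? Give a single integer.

BFS from (A=0, B=4, C=0). One shortest path:
  1. fill(A) -> (A=3 B=4 C=0)
  2. pour(A -> C) -> (A=0 B=4 C=3)
  3. pour(B -> A) -> (A=3 B=1 C=3)
  4. pour(A -> C) -> (A=0 B=1 C=6)
  5. pour(B -> A) -> (A=1 B=0 C=6)
  6. fill(B) -> (A=1 B=4 C=6)
  7. pour(B -> A) -> (A=3 B=2 C=6)
  8. pour(A -> C) -> (A=2 B=2 C=7)
Reached target in 8 moves.

Answer: 8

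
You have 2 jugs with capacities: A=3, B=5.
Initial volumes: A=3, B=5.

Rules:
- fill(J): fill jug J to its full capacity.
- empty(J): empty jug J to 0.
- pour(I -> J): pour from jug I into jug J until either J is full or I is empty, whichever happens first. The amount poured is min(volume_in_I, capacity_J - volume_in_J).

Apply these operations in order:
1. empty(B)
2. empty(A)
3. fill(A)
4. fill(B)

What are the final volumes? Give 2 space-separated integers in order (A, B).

Answer: 3 5

Derivation:
Step 1: empty(B) -> (A=3 B=0)
Step 2: empty(A) -> (A=0 B=0)
Step 3: fill(A) -> (A=3 B=0)
Step 4: fill(B) -> (A=3 B=5)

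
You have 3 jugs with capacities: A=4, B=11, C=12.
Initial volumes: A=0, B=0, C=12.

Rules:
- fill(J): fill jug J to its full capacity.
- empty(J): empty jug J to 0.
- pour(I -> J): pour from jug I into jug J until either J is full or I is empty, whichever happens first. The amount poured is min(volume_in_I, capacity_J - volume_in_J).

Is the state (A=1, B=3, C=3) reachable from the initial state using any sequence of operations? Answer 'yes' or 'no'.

Answer: no

Derivation:
BFS explored all 450 reachable states.
Reachable set includes: (0,0,0), (0,0,1), (0,0,2), (0,0,3), (0,0,4), (0,0,5), (0,0,6), (0,0,7), (0,0,8), (0,0,9), (0,0,10), (0,0,11) ...
Target (A=1, B=3, C=3) not in reachable set → no.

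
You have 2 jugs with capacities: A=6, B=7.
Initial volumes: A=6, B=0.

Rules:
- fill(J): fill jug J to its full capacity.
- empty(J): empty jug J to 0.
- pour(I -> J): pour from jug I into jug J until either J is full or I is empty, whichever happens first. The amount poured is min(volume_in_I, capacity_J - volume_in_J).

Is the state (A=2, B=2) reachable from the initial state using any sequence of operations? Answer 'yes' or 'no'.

BFS explored all 26 reachable states.
Reachable set includes: (0,0), (0,1), (0,2), (0,3), (0,4), (0,5), (0,6), (0,7), (1,0), (1,7), (2,0), (2,7) ...
Target (A=2, B=2) not in reachable set → no.

Answer: no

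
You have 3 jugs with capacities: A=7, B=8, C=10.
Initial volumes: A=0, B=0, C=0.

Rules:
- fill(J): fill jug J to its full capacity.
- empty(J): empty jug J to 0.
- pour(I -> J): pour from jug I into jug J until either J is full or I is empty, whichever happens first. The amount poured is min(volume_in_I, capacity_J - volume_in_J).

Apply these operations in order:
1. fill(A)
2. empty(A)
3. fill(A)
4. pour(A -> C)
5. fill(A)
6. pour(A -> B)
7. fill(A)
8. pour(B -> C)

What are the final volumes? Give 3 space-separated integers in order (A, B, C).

Step 1: fill(A) -> (A=7 B=0 C=0)
Step 2: empty(A) -> (A=0 B=0 C=0)
Step 3: fill(A) -> (A=7 B=0 C=0)
Step 4: pour(A -> C) -> (A=0 B=0 C=7)
Step 5: fill(A) -> (A=7 B=0 C=7)
Step 6: pour(A -> B) -> (A=0 B=7 C=7)
Step 7: fill(A) -> (A=7 B=7 C=7)
Step 8: pour(B -> C) -> (A=7 B=4 C=10)

Answer: 7 4 10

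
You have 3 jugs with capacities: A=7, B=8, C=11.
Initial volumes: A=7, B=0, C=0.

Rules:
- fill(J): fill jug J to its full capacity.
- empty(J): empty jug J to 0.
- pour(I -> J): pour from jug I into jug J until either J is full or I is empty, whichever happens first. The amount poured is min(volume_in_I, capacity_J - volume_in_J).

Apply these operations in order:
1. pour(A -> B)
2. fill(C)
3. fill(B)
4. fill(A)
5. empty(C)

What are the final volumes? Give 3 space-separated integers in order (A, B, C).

Answer: 7 8 0

Derivation:
Step 1: pour(A -> B) -> (A=0 B=7 C=0)
Step 2: fill(C) -> (A=0 B=7 C=11)
Step 3: fill(B) -> (A=0 B=8 C=11)
Step 4: fill(A) -> (A=7 B=8 C=11)
Step 5: empty(C) -> (A=7 B=8 C=0)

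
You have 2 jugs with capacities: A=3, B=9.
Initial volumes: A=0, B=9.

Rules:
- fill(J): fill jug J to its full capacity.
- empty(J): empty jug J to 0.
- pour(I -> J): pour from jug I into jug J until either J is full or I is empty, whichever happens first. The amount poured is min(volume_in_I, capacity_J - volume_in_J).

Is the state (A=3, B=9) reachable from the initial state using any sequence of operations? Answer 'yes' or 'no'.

Answer: yes

Derivation:
BFS from (A=0, B=9):
  1. fill(A) -> (A=3 B=9)
Target reached → yes.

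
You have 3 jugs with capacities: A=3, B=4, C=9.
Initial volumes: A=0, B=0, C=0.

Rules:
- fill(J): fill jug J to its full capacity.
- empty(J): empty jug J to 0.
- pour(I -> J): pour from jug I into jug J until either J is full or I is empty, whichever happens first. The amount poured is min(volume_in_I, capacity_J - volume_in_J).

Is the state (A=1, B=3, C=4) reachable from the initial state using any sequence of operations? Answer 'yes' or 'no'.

BFS explored all 152 reachable states.
Reachable set includes: (0,0,0), (0,0,1), (0,0,2), (0,0,3), (0,0,4), (0,0,5), (0,0,6), (0,0,7), (0,0,8), (0,0,9), (0,1,0), (0,1,1) ...
Target (A=1, B=3, C=4) not in reachable set → no.

Answer: no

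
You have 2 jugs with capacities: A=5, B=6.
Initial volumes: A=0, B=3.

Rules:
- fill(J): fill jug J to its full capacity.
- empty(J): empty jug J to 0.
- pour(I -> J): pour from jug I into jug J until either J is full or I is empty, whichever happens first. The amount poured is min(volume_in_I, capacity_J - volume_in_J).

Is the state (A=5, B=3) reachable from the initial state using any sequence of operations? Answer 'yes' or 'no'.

BFS from (A=0, B=3):
  1. fill(A) -> (A=5 B=3)
Target reached → yes.

Answer: yes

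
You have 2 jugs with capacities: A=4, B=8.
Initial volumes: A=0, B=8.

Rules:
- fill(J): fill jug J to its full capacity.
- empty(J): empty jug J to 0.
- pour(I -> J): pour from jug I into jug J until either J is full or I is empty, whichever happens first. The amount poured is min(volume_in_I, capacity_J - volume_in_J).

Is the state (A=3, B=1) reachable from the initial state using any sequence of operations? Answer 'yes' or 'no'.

BFS explored all 6 reachable states.
Reachable set includes: (0,0), (0,4), (0,8), (4,0), (4,4), (4,8)
Target (A=3, B=1) not in reachable set → no.

Answer: no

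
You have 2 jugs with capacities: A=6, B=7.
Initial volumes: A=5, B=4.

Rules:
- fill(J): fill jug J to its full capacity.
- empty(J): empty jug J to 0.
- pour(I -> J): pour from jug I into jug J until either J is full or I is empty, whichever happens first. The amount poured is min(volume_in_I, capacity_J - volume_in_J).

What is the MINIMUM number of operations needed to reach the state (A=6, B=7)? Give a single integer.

Answer: 2

Derivation:
BFS from (A=5, B=4). One shortest path:
  1. fill(A) -> (A=6 B=4)
  2. fill(B) -> (A=6 B=7)
Reached target in 2 moves.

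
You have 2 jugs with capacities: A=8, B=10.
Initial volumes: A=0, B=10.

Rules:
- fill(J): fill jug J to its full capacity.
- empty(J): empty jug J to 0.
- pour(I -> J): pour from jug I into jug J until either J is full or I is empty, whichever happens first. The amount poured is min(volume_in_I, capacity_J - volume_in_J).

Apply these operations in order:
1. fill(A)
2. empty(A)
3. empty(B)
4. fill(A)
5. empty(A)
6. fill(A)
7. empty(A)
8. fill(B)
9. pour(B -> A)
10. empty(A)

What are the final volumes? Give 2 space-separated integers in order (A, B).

Answer: 0 2

Derivation:
Step 1: fill(A) -> (A=8 B=10)
Step 2: empty(A) -> (A=0 B=10)
Step 3: empty(B) -> (A=0 B=0)
Step 4: fill(A) -> (A=8 B=0)
Step 5: empty(A) -> (A=0 B=0)
Step 6: fill(A) -> (A=8 B=0)
Step 7: empty(A) -> (A=0 B=0)
Step 8: fill(B) -> (A=0 B=10)
Step 9: pour(B -> A) -> (A=8 B=2)
Step 10: empty(A) -> (A=0 B=2)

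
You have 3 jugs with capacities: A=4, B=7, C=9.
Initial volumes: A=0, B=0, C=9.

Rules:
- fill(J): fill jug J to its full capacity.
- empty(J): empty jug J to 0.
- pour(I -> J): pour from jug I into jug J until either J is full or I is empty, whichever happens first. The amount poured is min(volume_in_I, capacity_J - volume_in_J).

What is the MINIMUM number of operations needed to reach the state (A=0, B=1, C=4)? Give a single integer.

BFS from (A=0, B=0, C=9). One shortest path:
  1. pour(C -> A) -> (A=4 B=0 C=5)
  2. empty(A) -> (A=0 B=0 C=5)
  3. pour(C -> A) -> (A=4 B=0 C=1)
  4. pour(C -> B) -> (A=4 B=1 C=0)
  5. pour(A -> C) -> (A=0 B=1 C=4)
Reached target in 5 moves.

Answer: 5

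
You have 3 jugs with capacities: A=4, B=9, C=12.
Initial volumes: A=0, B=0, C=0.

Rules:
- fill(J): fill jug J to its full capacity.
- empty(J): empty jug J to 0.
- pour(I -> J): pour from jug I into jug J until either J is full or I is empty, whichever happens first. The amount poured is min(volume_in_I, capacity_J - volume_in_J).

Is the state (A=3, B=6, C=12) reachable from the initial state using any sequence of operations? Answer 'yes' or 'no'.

BFS from (A=0, B=0, C=0):
  1. fill(C) -> (A=0 B=0 C=12)
  2. pour(C -> B) -> (A=0 B=9 C=3)
  3. pour(C -> A) -> (A=3 B=9 C=0)
  4. pour(B -> C) -> (A=3 B=0 C=9)
  5. fill(B) -> (A=3 B=9 C=9)
  6. pour(B -> C) -> (A=3 B=6 C=12)
Target reached → yes.

Answer: yes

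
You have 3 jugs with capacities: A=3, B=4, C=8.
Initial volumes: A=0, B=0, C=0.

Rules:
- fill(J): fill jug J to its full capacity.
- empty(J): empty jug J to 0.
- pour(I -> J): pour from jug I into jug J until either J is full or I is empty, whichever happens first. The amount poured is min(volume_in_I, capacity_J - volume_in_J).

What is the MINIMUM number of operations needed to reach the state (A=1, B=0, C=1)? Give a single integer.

Answer: 7

Derivation:
BFS from (A=0, B=0, C=0). One shortest path:
  1. fill(C) -> (A=0 B=0 C=8)
  2. pour(C -> A) -> (A=3 B=0 C=5)
  3. empty(A) -> (A=0 B=0 C=5)
  4. pour(C -> B) -> (A=0 B=4 C=1)
  5. pour(B -> A) -> (A=3 B=1 C=1)
  6. empty(A) -> (A=0 B=1 C=1)
  7. pour(B -> A) -> (A=1 B=0 C=1)
Reached target in 7 moves.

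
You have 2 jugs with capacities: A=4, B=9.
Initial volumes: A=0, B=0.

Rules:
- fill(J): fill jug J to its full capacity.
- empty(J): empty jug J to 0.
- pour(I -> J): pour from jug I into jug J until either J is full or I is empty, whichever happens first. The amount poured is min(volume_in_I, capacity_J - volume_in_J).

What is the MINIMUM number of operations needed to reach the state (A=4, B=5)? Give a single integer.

Answer: 2

Derivation:
BFS from (A=0, B=0). One shortest path:
  1. fill(B) -> (A=0 B=9)
  2. pour(B -> A) -> (A=4 B=5)
Reached target in 2 moves.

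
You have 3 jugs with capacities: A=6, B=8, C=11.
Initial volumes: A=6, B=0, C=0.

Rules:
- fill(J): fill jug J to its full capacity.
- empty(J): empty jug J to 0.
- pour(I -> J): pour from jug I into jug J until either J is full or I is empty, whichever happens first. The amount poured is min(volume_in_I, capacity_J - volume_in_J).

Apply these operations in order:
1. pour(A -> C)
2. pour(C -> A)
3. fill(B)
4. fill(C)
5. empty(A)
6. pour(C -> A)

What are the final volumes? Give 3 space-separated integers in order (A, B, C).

Step 1: pour(A -> C) -> (A=0 B=0 C=6)
Step 2: pour(C -> A) -> (A=6 B=0 C=0)
Step 3: fill(B) -> (A=6 B=8 C=0)
Step 4: fill(C) -> (A=6 B=8 C=11)
Step 5: empty(A) -> (A=0 B=8 C=11)
Step 6: pour(C -> A) -> (A=6 B=8 C=5)

Answer: 6 8 5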